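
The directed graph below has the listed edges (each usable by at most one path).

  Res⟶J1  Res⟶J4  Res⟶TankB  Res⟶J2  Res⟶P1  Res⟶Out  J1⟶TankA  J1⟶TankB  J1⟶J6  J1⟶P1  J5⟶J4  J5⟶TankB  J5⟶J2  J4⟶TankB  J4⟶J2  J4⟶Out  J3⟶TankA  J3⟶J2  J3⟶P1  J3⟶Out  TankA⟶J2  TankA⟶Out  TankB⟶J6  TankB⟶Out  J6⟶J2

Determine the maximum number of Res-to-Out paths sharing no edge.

4

Assign every edge capacity 1; by Menger, the answer equals the max flow.
Path Res→Out (+1); total 1.
Path Res→J4→Out (+1); total 2.
Path Res→TankB→Out (+1); total 3.
Path Res→J1→TankA→Out (+1); total 4.
No residual Res→Out path; max flow = 4.
Certifying cut of size 4: {Res→J1, Res→J4, Res→Out, Res→TankB}.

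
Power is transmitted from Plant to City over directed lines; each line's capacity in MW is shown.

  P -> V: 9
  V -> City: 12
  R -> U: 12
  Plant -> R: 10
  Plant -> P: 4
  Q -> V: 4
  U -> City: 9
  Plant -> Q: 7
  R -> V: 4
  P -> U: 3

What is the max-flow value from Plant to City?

18

Augment Plant→P→U→City: bottleneck 3, flow now 3.
Augment Plant→P→V→City: bottleneck 1, flow now 4.
Augment Plant→Q→V→City: bottleneck 4, flow now 8.
Augment Plant→R→U→City: bottleneck 6, flow now 14.
Augment Plant→R→V→City: bottleneck 4, flow now 18.
No augmenting path remains; maximum flow = 18.
In the residual graph, reachable from Plant: {Plant, Q}.
Min-cut edges: Plant→P (4), Plant→R (10), Q→V (4); capacity 4 + 10 + 4 = 18.
This cut is saturated, so no flow can exceed 18.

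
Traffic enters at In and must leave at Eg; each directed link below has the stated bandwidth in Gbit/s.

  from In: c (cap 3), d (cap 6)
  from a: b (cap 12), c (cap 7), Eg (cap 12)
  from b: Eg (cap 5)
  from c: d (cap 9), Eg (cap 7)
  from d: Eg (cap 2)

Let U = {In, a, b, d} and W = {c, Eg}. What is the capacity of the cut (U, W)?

Edges leaving {In, a, b, d}: In→c (3), a→c (7), a→Eg (12), b→Eg (5), d→Eg (2).
Cut capacity = 3 + 7 + 12 + 5 + 2 = 29.

29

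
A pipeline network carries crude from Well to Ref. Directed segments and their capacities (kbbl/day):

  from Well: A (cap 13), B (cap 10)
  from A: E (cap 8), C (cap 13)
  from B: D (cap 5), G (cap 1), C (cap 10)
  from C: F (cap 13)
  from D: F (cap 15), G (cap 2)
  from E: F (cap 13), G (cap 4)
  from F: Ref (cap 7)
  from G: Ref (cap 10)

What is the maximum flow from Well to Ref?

Augment Well→B→G→Ref: bottleneck 1, flow now 1.
Augment Well→A→C→F→Ref: bottleneck 7, flow now 8.
Augment Well→A→E→G→Ref: bottleneck 4, flow now 12.
Augment Well→B→D→G→Ref: bottleneck 2, flow now 14.
No augmenting path remains; maximum flow = 14.
In the residual graph, reachable from Well: {Well, A, B, C, D, E, F}.
Min-cut edges: B→G (1), D→G (2), E→G (4), F→Ref (7); capacity 1 + 2 + 4 + 7 = 14.
This cut is saturated, so no flow can exceed 14.

14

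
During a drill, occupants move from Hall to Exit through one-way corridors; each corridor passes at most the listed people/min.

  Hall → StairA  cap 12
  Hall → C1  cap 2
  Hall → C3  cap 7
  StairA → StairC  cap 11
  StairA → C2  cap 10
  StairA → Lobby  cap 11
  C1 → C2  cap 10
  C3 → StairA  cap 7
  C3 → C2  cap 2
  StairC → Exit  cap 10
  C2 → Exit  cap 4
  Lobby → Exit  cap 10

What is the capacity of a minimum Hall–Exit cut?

21

Augment Hall→StairA→StairC→Exit: bottleneck 10, flow now 10.
Augment Hall→StairA→C2→Exit: bottleneck 2, flow now 12.
Augment Hall→C1→C2→Exit: bottleneck 2, flow now 14.
Augment Hall→C3→StairA→Lobby→Exit: bottleneck 7, flow now 21.
No augmenting path remains; maximum flow = 21.
By max-flow min-cut, the minimum cut capacity equals the max flow.
In the residual graph, reachable from Hall: {Hall}.
Min-cut edges: Hall→StairA (12), Hall→C1 (2), Hall→C3 (7); capacity 12 + 2 + 7 = 21.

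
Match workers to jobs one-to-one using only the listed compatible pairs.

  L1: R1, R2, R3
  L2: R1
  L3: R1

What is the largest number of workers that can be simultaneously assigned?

2

Unit-capacity flow: source→left, listed edges, right→sink; max matching = max flow.
Augmenting path L1→R1 (+1); matched 1.
Augmenting path L2→R1→L1→R2 (+1); matched 2.
No augmenting path remains; maximum matching = 2.
König certificate: {L1, R1} is a vertex cover of size 2 (every listed pair touches it), so no matching can be larger.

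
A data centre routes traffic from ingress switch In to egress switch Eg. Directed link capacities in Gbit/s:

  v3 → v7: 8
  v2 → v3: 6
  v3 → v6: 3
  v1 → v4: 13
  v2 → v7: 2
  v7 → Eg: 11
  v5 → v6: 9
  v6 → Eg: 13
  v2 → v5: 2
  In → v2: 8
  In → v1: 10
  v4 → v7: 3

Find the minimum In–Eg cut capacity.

Augment In→v2→v7→Eg: bottleneck 2, flow now 2.
Augment In→v1→v4→v7→Eg: bottleneck 3, flow now 5.
Augment In→v2→v3→v6→Eg: bottleneck 3, flow now 8.
Augment In→v2→v3→v7→Eg: bottleneck 3, flow now 11.
No augmenting path remains; maximum flow = 11.
By max-flow min-cut, the minimum cut capacity equals the max flow.
In the residual graph, reachable from In: {In, v1, v4}.
Min-cut edges: In→v2 (8), v4→v7 (3); capacity 8 + 3 = 11.

11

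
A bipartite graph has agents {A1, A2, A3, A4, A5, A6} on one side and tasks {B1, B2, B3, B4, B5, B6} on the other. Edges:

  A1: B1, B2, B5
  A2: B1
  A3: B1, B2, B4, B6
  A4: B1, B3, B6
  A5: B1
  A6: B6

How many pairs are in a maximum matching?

5

Unit-capacity flow: source→left, listed edges, right→sink; max matching = max flow.
Augmenting path A1→B1 (+1); matched 1.
Augmenting path A3→B2 (+1); matched 2.
Augmenting path A4→B3 (+1); matched 3.
Augmenting path A6→B6 (+1); matched 4.
Augmenting path A2→B1→A1→B5 (+1); matched 5.
No augmenting path remains; maximum matching = 5.
König certificate: {A1, A3, A4, A6, B1} is a vertex cover of size 5 (every listed pair touches it), so no matching can be larger.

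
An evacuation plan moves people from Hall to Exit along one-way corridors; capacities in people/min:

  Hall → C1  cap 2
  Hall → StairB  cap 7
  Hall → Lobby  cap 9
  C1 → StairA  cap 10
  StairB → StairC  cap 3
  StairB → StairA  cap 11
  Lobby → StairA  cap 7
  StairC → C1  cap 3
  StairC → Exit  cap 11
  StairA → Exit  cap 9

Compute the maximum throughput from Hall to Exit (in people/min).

12

Augment Hall→C1→StairA→Exit: bottleneck 2, flow now 2.
Augment Hall→StairB→StairC→Exit: bottleneck 3, flow now 5.
Augment Hall→StairB→StairA→Exit: bottleneck 4, flow now 9.
Augment Hall→Lobby→StairA→Exit: bottleneck 3, flow now 12.
No augmenting path remains; maximum flow = 12.
In the residual graph, reachable from Hall: {Hall, C1, StairB, Lobby, StairA}.
Min-cut edges: StairB→StairC (3), StairA→Exit (9); capacity 3 + 9 = 12.
This cut is saturated, so no flow can exceed 12.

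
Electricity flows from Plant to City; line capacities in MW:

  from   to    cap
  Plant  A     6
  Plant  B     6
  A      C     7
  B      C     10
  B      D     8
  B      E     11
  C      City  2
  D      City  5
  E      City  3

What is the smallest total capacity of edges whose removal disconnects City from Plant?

Augment Plant→A→C→City: bottleneck 2, flow now 2.
Augment Plant→B→D→City: bottleneck 5, flow now 7.
Augment Plant→B→E→City: bottleneck 1, flow now 8.
No augmenting path remains; maximum flow = 8.
By max-flow min-cut, the minimum cut capacity equals the max flow.
In the residual graph, reachable from Plant: {Plant, A, C}.
Min-cut edges: Plant→B (6), C→City (2); capacity 6 + 2 = 8.

8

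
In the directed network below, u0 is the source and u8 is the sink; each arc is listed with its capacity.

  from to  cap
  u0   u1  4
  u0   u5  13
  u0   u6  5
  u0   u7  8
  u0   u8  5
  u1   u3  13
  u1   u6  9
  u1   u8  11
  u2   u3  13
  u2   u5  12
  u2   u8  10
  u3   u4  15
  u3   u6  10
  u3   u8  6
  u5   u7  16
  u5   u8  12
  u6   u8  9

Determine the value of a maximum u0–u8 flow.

26

Augment u0→u8: bottleneck 5, flow now 5.
Augment u0→u1→u8: bottleneck 4, flow now 9.
Augment u0→u5→u8: bottleneck 12, flow now 21.
Augment u0→u6→u8: bottleneck 5, flow now 26.
No augmenting path remains; maximum flow = 26.
In the residual graph, reachable from u0: {u0, u5, u7}.
Min-cut edges: u0→u1 (4), u0→u6 (5), u0→u8 (5), u5→u8 (12); capacity 4 + 5 + 5 + 12 = 26.
This cut is saturated, so no flow can exceed 26.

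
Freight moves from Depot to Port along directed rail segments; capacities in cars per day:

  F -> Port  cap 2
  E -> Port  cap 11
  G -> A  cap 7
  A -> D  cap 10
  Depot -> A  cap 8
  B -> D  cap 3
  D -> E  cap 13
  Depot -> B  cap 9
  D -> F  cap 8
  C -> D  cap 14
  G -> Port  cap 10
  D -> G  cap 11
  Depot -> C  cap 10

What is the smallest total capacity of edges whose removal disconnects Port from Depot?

21

Augment Depot→A→D→E→Port: bottleneck 8, flow now 8.
Augment Depot→B→D→E→Port: bottleneck 3, flow now 11.
Augment Depot→C→D→F→Port: bottleneck 2, flow now 13.
Augment Depot→C→D→G→Port: bottleneck 8, flow now 21.
No augmenting path remains; maximum flow = 21.
By max-flow min-cut, the minimum cut capacity equals the max flow.
In the residual graph, reachable from Depot: {Depot, B}.
Min-cut edges: Depot→A (8), Depot→C (10), B→D (3); capacity 8 + 10 + 3 = 21.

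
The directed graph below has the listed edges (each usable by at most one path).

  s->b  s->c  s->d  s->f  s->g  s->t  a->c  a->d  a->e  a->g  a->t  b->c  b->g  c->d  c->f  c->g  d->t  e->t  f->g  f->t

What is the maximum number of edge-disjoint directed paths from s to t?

Assign every edge capacity 1; by Menger, the answer equals the max flow.
Path s→t (+1); total 1.
Path s→d→t (+1); total 2.
Path s→f→t (+1); total 3.
No residual s→t path; max flow = 3.
Certifying cut of size 3: {d→t, f→t, s→t}.

3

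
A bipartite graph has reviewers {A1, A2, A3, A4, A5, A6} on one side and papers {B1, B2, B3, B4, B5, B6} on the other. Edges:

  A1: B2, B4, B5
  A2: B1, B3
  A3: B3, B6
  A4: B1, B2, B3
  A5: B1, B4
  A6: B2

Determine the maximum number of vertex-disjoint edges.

Unit-capacity flow: source→left, listed edges, right→sink; max matching = max flow.
Augmenting path A1→B2 (+1); matched 1.
Augmenting path A2→B1 (+1); matched 2.
Augmenting path A3→B3 (+1); matched 3.
Augmenting path A5→B4 (+1); matched 4.
Augmenting path A4→B2→A1→B5 (+1); matched 5.
Augmenting path A6→B2→A4→B3→A3→B6 (+1); matched 6.
No augmenting path remains; maximum matching = 6.
König certificate: {A1, A2, A3, A4, A5, A6} is a vertex cover of size 6 (every listed pair touches it), so no matching can be larger.

6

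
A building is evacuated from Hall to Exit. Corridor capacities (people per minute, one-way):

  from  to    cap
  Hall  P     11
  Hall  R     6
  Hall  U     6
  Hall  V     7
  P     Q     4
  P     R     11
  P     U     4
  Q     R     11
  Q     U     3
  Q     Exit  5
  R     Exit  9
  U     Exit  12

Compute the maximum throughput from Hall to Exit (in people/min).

Augment Hall→R→Exit: bottleneck 6, flow now 6.
Augment Hall→U→Exit: bottleneck 6, flow now 12.
Augment Hall→P→Q→Exit: bottleneck 4, flow now 16.
Augment Hall→P→R→Exit: bottleneck 3, flow now 19.
Augment Hall→P→U→Exit: bottleneck 4, flow now 23.
No augmenting path remains; maximum flow = 23.
In the residual graph, reachable from Hall: {Hall, V}.
Min-cut edges: Hall→P (11), Hall→R (6), Hall→U (6); capacity 11 + 6 + 6 = 23.
This cut is saturated, so no flow can exceed 23.

23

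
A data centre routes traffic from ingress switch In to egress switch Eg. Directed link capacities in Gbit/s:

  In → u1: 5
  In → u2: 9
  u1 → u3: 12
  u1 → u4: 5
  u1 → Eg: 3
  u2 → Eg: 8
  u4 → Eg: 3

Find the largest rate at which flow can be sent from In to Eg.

Augment In→u1→Eg: bottleneck 3, flow now 3.
Augment In→u2→Eg: bottleneck 8, flow now 11.
Augment In→u1→u4→Eg: bottleneck 2, flow now 13.
No augmenting path remains; maximum flow = 13.
In the residual graph, reachable from In: {In, u2}.
Min-cut edges: In→u1 (5), u2→Eg (8); capacity 5 + 8 = 13.
This cut is saturated, so no flow can exceed 13.

13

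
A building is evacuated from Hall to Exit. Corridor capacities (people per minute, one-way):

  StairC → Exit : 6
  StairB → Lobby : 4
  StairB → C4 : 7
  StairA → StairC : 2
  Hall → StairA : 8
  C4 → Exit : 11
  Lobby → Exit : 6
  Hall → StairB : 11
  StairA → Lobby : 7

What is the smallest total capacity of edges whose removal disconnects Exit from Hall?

Augment Hall→StairB→Lobby→Exit: bottleneck 4, flow now 4.
Augment Hall→StairB→C4→Exit: bottleneck 7, flow now 11.
Augment Hall→StairA→StairC→Exit: bottleneck 2, flow now 13.
Augment Hall→StairA→Lobby→Exit: bottleneck 2, flow now 15.
No augmenting path remains; maximum flow = 15.
By max-flow min-cut, the minimum cut capacity equals the max flow.
In the residual graph, reachable from Hall: {Hall, StairB, StairA, Lobby}.
Min-cut edges: StairB→C4 (7), StairA→StairC (2), Lobby→Exit (6); capacity 7 + 2 + 6 = 15.

15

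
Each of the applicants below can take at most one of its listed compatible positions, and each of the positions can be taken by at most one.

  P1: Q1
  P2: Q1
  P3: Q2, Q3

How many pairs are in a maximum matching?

Unit-capacity flow: source→left, listed edges, right→sink; max matching = max flow.
Augmenting path P1→Q1 (+1); matched 1.
Augmenting path P3→Q2 (+1); matched 2.
No augmenting path remains; maximum matching = 2.
König certificate: {P3, Q1} is a vertex cover of size 2 (every listed pair touches it), so no matching can be larger.

2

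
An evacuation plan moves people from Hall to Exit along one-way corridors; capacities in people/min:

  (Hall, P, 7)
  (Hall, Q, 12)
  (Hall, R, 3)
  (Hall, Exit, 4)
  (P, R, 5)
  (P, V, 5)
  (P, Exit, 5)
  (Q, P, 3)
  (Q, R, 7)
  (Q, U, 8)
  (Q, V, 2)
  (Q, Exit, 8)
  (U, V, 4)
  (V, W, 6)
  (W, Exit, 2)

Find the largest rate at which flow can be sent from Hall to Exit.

19

Augment Hall→Exit: bottleneck 4, flow now 4.
Augment Hall→P→Exit: bottleneck 5, flow now 9.
Augment Hall→Q→Exit: bottleneck 8, flow now 17.
Augment Hall→P→V→W→Exit: bottleneck 2, flow now 19.
No augmenting path remains; maximum flow = 19.
In the residual graph, reachable from Hall: {Hall, P, Q, R, U, V, W}.
Min-cut edges: Hall→Exit (4), P→Exit (5), Q→Exit (8), W→Exit (2); capacity 4 + 5 + 8 + 2 = 19.
This cut is saturated, so no flow can exceed 19.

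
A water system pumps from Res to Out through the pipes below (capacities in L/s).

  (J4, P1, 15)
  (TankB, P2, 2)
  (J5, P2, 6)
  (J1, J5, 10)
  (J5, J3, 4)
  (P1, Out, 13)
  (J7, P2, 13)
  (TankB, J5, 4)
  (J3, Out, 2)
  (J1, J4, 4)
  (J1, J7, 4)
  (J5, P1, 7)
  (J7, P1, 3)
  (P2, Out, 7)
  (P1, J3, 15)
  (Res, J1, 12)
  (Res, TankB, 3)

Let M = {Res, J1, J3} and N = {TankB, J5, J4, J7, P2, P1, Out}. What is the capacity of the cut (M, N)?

23

Edges leaving {Res, J1, J3}: Res→TankB (3), J1→J5 (10), J1→J4 (4), J1→J7 (4), J3→Out (2).
Cut capacity = 3 + 10 + 4 + 4 + 2 = 23.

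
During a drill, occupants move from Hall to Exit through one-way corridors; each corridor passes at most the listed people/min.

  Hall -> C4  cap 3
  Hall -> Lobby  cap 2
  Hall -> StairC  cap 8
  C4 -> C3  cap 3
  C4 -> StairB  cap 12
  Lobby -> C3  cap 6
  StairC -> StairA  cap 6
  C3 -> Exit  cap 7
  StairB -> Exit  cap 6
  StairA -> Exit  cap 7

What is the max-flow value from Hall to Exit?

11

Augment Hall→C4→C3→Exit: bottleneck 3, flow now 3.
Augment Hall→Lobby→C3→Exit: bottleneck 2, flow now 5.
Augment Hall→StairC→StairA→Exit: bottleneck 6, flow now 11.
No augmenting path remains; maximum flow = 11.
In the residual graph, reachable from Hall: {Hall, StairC}.
Min-cut edges: Hall→C4 (3), Hall→Lobby (2), StairC→StairA (6); capacity 3 + 2 + 6 = 11.
This cut is saturated, so no flow can exceed 11.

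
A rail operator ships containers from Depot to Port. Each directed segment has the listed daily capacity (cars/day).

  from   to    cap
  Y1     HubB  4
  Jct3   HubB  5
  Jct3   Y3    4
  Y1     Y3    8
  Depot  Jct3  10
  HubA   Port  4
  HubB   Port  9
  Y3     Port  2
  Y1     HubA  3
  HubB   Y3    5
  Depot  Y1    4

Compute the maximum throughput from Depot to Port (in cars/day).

11

Augment Depot→Y1→HubB→Port: bottleneck 4, flow now 4.
Augment Depot→Jct3→HubB→Port: bottleneck 5, flow now 9.
Augment Depot→Jct3→Y3→Port: bottleneck 2, flow now 11.
No augmenting path remains; maximum flow = 11.
In the residual graph, reachable from Depot: {Depot, Jct3, Y3}.
Min-cut edges: Depot→Y1 (4), Jct3→HubB (5), Y3→Port (2); capacity 4 + 5 + 2 = 11.
This cut is saturated, so no flow can exceed 11.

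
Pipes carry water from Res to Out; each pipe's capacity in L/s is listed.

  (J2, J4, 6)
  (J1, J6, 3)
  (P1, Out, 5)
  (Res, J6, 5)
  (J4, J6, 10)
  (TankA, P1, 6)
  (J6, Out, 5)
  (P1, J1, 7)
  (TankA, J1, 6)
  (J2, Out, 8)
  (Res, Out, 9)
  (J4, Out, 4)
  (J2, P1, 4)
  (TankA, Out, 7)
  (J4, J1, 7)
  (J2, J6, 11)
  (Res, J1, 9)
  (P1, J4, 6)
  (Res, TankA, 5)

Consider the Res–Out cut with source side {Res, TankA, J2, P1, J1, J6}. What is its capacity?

Edges leaving {Res, TankA, J2, P1, J1, J6}: Res→Out (9), TankA→Out (7), J2→J4 (6), J2→Out (8), P1→J4 (6), P1→Out (5), J6→Out (5).
Cut capacity = 9 + 7 + 6 + 8 + 6 + 5 + 5 = 46.

46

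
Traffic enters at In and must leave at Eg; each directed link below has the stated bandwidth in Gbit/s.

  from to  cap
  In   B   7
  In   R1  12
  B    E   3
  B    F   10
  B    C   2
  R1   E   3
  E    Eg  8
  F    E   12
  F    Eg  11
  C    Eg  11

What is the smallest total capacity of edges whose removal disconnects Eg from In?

Augment In→B→E→Eg: bottleneck 3, flow now 3.
Augment In→B→F→Eg: bottleneck 4, flow now 7.
Augment In→R1→E→Eg: bottleneck 3, flow now 10.
No augmenting path remains; maximum flow = 10.
By max-flow min-cut, the minimum cut capacity equals the max flow.
In the residual graph, reachable from In: {In, R1}.
Min-cut edges: In→B (7), R1→E (3); capacity 7 + 3 = 10.

10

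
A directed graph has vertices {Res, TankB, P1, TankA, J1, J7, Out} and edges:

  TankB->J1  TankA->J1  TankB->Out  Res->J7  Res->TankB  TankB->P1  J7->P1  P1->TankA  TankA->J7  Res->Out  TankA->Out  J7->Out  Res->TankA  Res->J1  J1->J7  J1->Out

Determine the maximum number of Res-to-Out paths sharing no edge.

5

Assign every edge capacity 1; by Menger, the answer equals the max flow.
Path Res→Out (+1); total 1.
Path Res→TankB→Out (+1); total 2.
Path Res→TankA→Out (+1); total 3.
Path Res→J1→Out (+1); total 4.
Path Res→J7→Out (+1); total 5.
No residual Res→Out path; max flow = 5.
Certifying cut of size 5: {Res→J1, Res→J7, Res→Out, Res→TankA, Res→TankB}.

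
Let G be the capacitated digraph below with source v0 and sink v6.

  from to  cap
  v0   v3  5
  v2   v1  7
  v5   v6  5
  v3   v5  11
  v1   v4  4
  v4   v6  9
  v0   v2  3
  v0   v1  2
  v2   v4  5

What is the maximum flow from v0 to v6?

Augment v0→v1→v4→v6: bottleneck 2, flow now 2.
Augment v0→v2→v4→v6: bottleneck 3, flow now 5.
Augment v0→v3→v5→v6: bottleneck 5, flow now 10.
No augmenting path remains; maximum flow = 10.
In the residual graph, reachable from v0: {v0}.
Min-cut edges: v0→v1 (2), v0→v2 (3), v0→v3 (5); capacity 2 + 3 + 5 = 10.
This cut is saturated, so no flow can exceed 10.

10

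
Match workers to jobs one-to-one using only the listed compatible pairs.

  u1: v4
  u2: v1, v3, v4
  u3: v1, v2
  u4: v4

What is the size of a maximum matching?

Unit-capacity flow: source→left, listed edges, right→sink; max matching = max flow.
Augmenting path u1→v4 (+1); matched 1.
Augmenting path u2→v1 (+1); matched 2.
Augmenting path u3→v2 (+1); matched 3.
No augmenting path remains; maximum matching = 3.
König certificate: {u2, u3, v4} is a vertex cover of size 3 (every listed pair touches it), so no matching can be larger.

3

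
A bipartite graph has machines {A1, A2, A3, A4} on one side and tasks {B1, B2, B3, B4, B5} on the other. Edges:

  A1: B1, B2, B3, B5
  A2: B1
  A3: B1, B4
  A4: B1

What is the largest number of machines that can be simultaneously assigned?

Unit-capacity flow: source→left, listed edges, right→sink; max matching = max flow.
Augmenting path A1→B1 (+1); matched 1.
Augmenting path A3→B4 (+1); matched 2.
Augmenting path A2→B1→A1→B2 (+1); matched 3.
No augmenting path remains; maximum matching = 3.
König certificate: {A1, A3, B1} is a vertex cover of size 3 (every listed pair touches it), so no matching can be larger.

3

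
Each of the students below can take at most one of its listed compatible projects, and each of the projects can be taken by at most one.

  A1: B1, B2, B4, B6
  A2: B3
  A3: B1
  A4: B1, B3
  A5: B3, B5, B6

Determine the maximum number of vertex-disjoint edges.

4

Unit-capacity flow: source→left, listed edges, right→sink; max matching = max flow.
Augmenting path A1→B1 (+1); matched 1.
Augmenting path A2→B3 (+1); matched 2.
Augmenting path A5→B5 (+1); matched 3.
Augmenting path A3→B1→A1→B2 (+1); matched 4.
No augmenting path remains; maximum matching = 4.
König certificate: {A1, A5, B1, B3} is a vertex cover of size 4 (every listed pair touches it), so no matching can be larger.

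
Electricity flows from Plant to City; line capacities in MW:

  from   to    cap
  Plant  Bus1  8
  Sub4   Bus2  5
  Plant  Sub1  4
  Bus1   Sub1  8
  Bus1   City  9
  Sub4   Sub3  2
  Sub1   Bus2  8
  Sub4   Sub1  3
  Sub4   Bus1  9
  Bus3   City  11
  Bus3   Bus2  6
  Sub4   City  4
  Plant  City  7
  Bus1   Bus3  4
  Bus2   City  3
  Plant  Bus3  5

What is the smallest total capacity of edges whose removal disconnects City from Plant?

23

Augment Plant→City: bottleneck 7, flow now 7.
Augment Plant→Bus1→City: bottleneck 8, flow now 15.
Augment Plant→Bus3→City: bottleneck 5, flow now 20.
Augment Plant→Sub1→Bus2→City: bottleneck 3, flow now 23.
No augmenting path remains; maximum flow = 23.
By max-flow min-cut, the minimum cut capacity equals the max flow.
In the residual graph, reachable from Plant: {Plant, Sub1, Bus2}.
Min-cut edges: Plant→Bus1 (8), Plant→Bus3 (5), Plant→City (7), Bus2→City (3); capacity 8 + 5 + 7 + 3 = 23.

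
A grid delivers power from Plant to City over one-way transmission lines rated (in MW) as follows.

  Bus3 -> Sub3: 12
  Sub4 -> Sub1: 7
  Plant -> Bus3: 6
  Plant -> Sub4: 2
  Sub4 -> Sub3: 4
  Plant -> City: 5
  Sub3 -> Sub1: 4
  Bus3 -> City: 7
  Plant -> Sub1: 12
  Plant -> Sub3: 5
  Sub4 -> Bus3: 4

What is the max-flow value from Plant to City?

Augment Plant→City: bottleneck 5, flow now 5.
Augment Plant→Bus3→City: bottleneck 6, flow now 11.
Augment Plant→Sub4→Bus3→City: bottleneck 1, flow now 12.
No augmenting path remains; maximum flow = 12.
In the residual graph, reachable from Plant: {Plant, Sub4, Bus3, Sub3, Sub1}.
Min-cut edges: Plant→City (5), Bus3→City (7); capacity 5 + 7 = 12.
This cut is saturated, so no flow can exceed 12.

12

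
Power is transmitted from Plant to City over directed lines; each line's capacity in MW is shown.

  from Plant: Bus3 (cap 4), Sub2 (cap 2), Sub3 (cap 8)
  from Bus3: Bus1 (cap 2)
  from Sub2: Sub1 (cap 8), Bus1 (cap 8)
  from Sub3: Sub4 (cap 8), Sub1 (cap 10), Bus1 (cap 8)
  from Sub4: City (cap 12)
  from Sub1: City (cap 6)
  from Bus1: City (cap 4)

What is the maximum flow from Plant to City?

12

Augment Plant→Bus3→Bus1→City: bottleneck 2, flow now 2.
Augment Plant→Sub2→Sub1→City: bottleneck 2, flow now 4.
Augment Plant→Sub3→Sub4→City: bottleneck 8, flow now 12.
No augmenting path remains; maximum flow = 12.
In the residual graph, reachable from Plant: {Plant, Bus3}.
Min-cut edges: Plant→Sub2 (2), Plant→Sub3 (8), Bus3→Bus1 (2); capacity 2 + 8 + 2 = 12.
This cut is saturated, so no flow can exceed 12.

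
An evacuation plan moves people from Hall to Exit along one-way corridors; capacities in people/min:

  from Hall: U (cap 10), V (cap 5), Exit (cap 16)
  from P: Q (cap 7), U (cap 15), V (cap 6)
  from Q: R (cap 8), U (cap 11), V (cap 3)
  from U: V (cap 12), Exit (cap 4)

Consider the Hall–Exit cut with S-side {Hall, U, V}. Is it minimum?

Yes — it is a minimum cut (capacity 20).

Given cut capacity: 16 + 4 = 20.
Augment Hall→Exit: bottleneck 16, flow now 16.
Augment Hall→U→Exit: bottleneck 4, flow now 20.
No augmenting path remains; maximum flow = 20.
Cut capacity 20 equals the max flow, so it is a minimum cut.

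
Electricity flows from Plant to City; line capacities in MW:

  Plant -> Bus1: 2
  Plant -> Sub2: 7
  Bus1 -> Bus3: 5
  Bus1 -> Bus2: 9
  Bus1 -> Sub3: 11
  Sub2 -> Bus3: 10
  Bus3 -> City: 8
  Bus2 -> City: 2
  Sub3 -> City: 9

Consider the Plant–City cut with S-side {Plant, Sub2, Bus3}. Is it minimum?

No — its capacity is 10, but the minimum cut has capacity 9.

Given cut capacity: 2 + 8 = 10.
Augment Plant→Bus1→Bus3→City: bottleneck 2, flow now 2.
Augment Plant→Sub2→Bus3→City: bottleneck 6, flow now 8.
Augment Plant→Sub2→Bus3→Bus1→Bus2→City: bottleneck 1, flow now 9. (uses reverse residual edge)
No augmenting path remains; maximum flow = 9.
In the residual graph, reachable from Plant: {Plant}.
Min-cut edges: Plant→Bus1 (2), Plant→Sub2 (7); capacity 2 + 7 = 9.
Cut capacity 10 exceeds the max flow 9, so it is not minimum.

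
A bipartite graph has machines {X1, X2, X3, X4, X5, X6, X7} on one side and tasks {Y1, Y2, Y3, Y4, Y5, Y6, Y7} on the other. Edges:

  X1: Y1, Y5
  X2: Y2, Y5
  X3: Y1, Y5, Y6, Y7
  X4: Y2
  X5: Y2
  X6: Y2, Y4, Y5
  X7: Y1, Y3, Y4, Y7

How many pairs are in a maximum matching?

Unit-capacity flow: source→left, listed edges, right→sink; max matching = max flow.
Augmenting path X1→Y1 (+1); matched 1.
Augmenting path X2→Y2 (+1); matched 2.
Augmenting path X3→Y5 (+1); matched 3.
Augmenting path X6→Y4 (+1); matched 4.
Augmenting path X7→Y3 (+1); matched 5.
Augmenting path X4→Y2→X2→Y5→X3→Y6 (+1); matched 6.
No augmenting path remains; maximum matching = 6.
König certificate: {X1, X2, X3, X6, X7, Y2} is a vertex cover of size 6 (every listed pair touches it), so no matching can be larger.

6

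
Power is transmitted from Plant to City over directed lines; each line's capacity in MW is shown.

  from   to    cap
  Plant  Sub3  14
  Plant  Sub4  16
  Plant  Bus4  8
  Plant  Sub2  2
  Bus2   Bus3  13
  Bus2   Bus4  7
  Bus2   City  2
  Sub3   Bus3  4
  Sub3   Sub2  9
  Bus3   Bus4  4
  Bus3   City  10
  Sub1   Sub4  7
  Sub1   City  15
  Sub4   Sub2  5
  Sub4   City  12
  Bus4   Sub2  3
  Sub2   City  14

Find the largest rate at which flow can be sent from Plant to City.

Augment Plant→Sub4→City: bottleneck 12, flow now 12.
Augment Plant→Sub2→City: bottleneck 2, flow now 14.
Augment Plant→Sub3→Bus3→City: bottleneck 4, flow now 18.
Augment Plant→Sub3→Sub2→City: bottleneck 9, flow now 27.
Augment Plant→Sub4→Sub2→City: bottleneck 3, flow now 30.
No augmenting path remains; maximum flow = 30.
In the residual graph, reachable from Plant: {Plant, Sub3, Sub4, Bus4, Sub2}.
Min-cut edges: Sub3→Bus3 (4), Sub4→City (12), Sub2→City (14); capacity 4 + 12 + 14 = 30.
This cut is saturated, so no flow can exceed 30.

30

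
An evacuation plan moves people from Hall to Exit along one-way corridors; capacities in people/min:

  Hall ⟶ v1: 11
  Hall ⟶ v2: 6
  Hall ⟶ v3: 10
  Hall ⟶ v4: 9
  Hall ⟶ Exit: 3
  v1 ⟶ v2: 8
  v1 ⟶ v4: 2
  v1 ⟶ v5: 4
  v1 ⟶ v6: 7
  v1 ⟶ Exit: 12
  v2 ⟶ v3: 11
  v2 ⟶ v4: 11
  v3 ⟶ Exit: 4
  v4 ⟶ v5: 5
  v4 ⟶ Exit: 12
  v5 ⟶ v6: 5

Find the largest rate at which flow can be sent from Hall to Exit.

Augment Hall→Exit: bottleneck 3, flow now 3.
Augment Hall→v1→Exit: bottleneck 11, flow now 14.
Augment Hall→v3→Exit: bottleneck 4, flow now 18.
Augment Hall→v4→Exit: bottleneck 9, flow now 27.
Augment Hall→v2→v4→Exit: bottleneck 3, flow now 30.
No augmenting path remains; maximum flow = 30.
In the residual graph, reachable from Hall: {Hall, v2, v3, v4, v5, v6}.
Min-cut edges: Hall→v1 (11), Hall→Exit (3), v3→Exit (4), v4→Exit (12); capacity 11 + 3 + 4 + 12 = 30.
This cut is saturated, so no flow can exceed 30.

30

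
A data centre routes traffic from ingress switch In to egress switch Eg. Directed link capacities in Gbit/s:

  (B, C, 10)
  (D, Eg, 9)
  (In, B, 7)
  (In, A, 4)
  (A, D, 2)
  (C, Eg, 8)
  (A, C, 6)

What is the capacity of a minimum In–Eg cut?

10

Augment In→A→C→Eg: bottleneck 4, flow now 4.
Augment In→B→C→Eg: bottleneck 4, flow now 8.
Augment In→B→C→A→D→Eg: bottleneck 2, flow now 10. (uses reverse residual edge)
No augmenting path remains; maximum flow = 10.
By max-flow min-cut, the minimum cut capacity equals the max flow.
In the residual graph, reachable from In: {In, A, B, C}.
Min-cut edges: A→D (2), C→Eg (8); capacity 2 + 8 = 10.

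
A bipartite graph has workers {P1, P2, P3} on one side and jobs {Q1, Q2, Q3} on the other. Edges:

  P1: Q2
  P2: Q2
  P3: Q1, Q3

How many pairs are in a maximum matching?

Unit-capacity flow: source→left, listed edges, right→sink; max matching = max flow.
Augmenting path P1→Q2 (+1); matched 1.
Augmenting path P3→Q1 (+1); matched 2.
No augmenting path remains; maximum matching = 2.
König certificate: {P3, Q2} is a vertex cover of size 2 (every listed pair touches it), so no matching can be larger.

2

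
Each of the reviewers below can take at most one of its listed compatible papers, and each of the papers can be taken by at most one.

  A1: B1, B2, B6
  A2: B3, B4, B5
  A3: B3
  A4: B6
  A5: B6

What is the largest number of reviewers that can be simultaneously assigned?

Unit-capacity flow: source→left, listed edges, right→sink; max matching = max flow.
Augmenting path A1→B1 (+1); matched 1.
Augmenting path A2→B3 (+1); matched 2.
Augmenting path A4→B6 (+1); matched 3.
Augmenting path A3→B3→A2→B4 (+1); matched 4.
No augmenting path remains; maximum matching = 4.
König certificate: {A1, A2, A3, B6} is a vertex cover of size 4 (every listed pair touches it), so no matching can be larger.

4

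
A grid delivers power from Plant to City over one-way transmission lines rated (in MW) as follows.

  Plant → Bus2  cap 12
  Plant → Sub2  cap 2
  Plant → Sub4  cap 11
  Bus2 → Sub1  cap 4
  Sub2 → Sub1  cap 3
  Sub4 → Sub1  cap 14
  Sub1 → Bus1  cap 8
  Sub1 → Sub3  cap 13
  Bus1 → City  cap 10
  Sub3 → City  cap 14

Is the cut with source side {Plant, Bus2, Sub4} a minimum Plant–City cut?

No — its capacity is 20, but the minimum cut has capacity 17.

Given cut capacity: 2 + 4 + 14 = 20.
Augment Plant→Bus2→Sub1→Bus1→City: bottleneck 4, flow now 4.
Augment Plant→Sub2→Sub1→Bus1→City: bottleneck 2, flow now 6.
Augment Plant→Sub4→Sub1→Bus1→City: bottleneck 2, flow now 8.
Augment Plant→Sub4→Sub1→Sub3→City: bottleneck 9, flow now 17.
No augmenting path remains; maximum flow = 17.
In the residual graph, reachable from Plant: {Plant, Bus2}.
Min-cut edges: Plant→Sub2 (2), Plant→Sub4 (11), Bus2→Sub1 (4); capacity 2 + 11 + 4 = 17.
Cut capacity 20 exceeds the max flow 17, so it is not minimum.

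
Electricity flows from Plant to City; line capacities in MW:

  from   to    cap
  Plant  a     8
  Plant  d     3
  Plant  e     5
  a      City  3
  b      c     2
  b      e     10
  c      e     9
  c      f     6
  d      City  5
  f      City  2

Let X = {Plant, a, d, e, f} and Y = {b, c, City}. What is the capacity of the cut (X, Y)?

Edges leaving {Plant, a, d, e, f}: a→City (3), d→City (5), f→City (2).
Cut capacity = 3 + 5 + 2 = 10.

10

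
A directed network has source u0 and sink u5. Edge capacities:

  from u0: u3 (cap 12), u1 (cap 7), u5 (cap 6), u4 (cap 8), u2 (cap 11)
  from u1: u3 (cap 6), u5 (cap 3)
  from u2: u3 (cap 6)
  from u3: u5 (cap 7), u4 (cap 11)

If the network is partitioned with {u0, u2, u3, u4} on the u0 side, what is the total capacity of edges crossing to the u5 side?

Edges leaving {u0, u2, u3, u4}: u0→u1 (7), u0→u5 (6), u3→u5 (7).
Cut capacity = 7 + 6 + 7 = 20.

20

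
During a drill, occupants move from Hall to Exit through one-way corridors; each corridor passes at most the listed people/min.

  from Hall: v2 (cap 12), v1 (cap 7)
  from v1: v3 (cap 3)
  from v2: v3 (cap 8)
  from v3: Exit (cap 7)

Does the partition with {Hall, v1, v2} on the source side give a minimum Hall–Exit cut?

No — its capacity is 11, but the minimum cut has capacity 7.

Given cut capacity: 3 + 8 = 11.
Augment Hall→v1→v3→Exit: bottleneck 3, flow now 3.
Augment Hall→v2→v3→Exit: bottleneck 4, flow now 7.
No augmenting path remains; maximum flow = 7.
In the residual graph, reachable from Hall: {Hall, v1, v2, v3}.
Min-cut edges: v3→Exit (7); capacity 7 = 7.
Cut capacity 11 exceeds the max flow 7, so it is not minimum.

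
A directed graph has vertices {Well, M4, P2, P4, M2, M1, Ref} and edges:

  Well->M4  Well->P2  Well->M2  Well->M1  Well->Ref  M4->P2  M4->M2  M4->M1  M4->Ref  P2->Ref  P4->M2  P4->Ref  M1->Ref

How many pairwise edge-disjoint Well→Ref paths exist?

Assign every edge capacity 1; by Menger, the answer equals the max flow.
Path Well→Ref (+1); total 1.
Path Well→M4→Ref (+1); total 2.
Path Well→P2→Ref (+1); total 3.
Path Well→M1→Ref (+1); total 4.
No residual Well→Ref path; max flow = 4.
Certifying cut of size 4: {Well→M1, Well→M4, Well→P2, Well→Ref}.

4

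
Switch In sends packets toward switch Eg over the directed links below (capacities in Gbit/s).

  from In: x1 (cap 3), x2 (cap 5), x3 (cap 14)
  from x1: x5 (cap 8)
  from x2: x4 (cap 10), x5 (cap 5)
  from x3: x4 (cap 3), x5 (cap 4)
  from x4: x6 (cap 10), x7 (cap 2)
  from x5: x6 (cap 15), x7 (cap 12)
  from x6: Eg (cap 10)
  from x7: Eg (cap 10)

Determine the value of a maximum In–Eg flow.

Augment In→x1→x5→x6→Eg: bottleneck 3, flow now 3.
Augment In→x2→x4→x6→Eg: bottleneck 5, flow now 8.
Augment In→x3→x4→x6→Eg: bottleneck 2, flow now 10.
Augment In→x3→x4→x7→Eg: bottleneck 1, flow now 11.
Augment In→x3→x5→x7→Eg: bottleneck 4, flow now 15.
No augmenting path remains; maximum flow = 15.
In the residual graph, reachable from In: {In, x3}.
Min-cut edges: In→x1 (3), In→x2 (5), x3→x4 (3), x3→x5 (4); capacity 3 + 5 + 3 + 4 = 15.
This cut is saturated, so no flow can exceed 15.

15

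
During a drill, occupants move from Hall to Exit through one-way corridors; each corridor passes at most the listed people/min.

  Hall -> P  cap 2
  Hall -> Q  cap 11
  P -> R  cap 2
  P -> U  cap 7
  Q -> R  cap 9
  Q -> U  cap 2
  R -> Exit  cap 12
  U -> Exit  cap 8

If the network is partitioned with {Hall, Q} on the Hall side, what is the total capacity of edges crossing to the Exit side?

13

Edges leaving {Hall, Q}: Hall→P (2), Q→R (9), Q→U (2).
Cut capacity = 2 + 9 + 2 = 13.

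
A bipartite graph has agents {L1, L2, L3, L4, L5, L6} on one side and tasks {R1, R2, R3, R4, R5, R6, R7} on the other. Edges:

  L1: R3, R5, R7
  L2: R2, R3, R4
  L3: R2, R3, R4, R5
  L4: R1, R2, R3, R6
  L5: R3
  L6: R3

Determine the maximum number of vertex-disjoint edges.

Unit-capacity flow: source→left, listed edges, right→sink; max matching = max flow.
Augmenting path L1→R3 (+1); matched 1.
Augmenting path L2→R2 (+1); matched 2.
Augmenting path L3→R4 (+1); matched 3.
Augmenting path L4→R1 (+1); matched 4.
Augmenting path L5→R3→L1→R5 (+1); matched 5.
No augmenting path remains; maximum matching = 5.
König certificate: {L1, L2, L3, L4, R3} is a vertex cover of size 5 (every listed pair touches it), so no matching can be larger.

5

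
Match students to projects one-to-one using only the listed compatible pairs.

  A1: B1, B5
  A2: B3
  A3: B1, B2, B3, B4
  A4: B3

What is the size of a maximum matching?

Unit-capacity flow: source→left, listed edges, right→sink; max matching = max flow.
Augmenting path A1→B1 (+1); matched 1.
Augmenting path A2→B3 (+1); matched 2.
Augmenting path A3→B2 (+1); matched 3.
No augmenting path remains; maximum matching = 3.
König certificate: {A1, A3, B3} is a vertex cover of size 3 (every listed pair touches it), so no matching can be larger.

3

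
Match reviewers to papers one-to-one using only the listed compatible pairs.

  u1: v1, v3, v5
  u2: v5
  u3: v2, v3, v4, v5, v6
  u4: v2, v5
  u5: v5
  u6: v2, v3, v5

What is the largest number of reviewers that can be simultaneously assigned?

5

Unit-capacity flow: source→left, listed edges, right→sink; max matching = max flow.
Augmenting path u1→v1 (+1); matched 1.
Augmenting path u2→v5 (+1); matched 2.
Augmenting path u3→v2 (+1); matched 3.
Augmenting path u6→v3 (+1); matched 4.
Augmenting path u4→v2→u3→v4 (+1); matched 5.
No augmenting path remains; maximum matching = 5.
König certificate: {u1, u3, u4, u6, v5} is a vertex cover of size 5 (every listed pair touches it), so no matching can be larger.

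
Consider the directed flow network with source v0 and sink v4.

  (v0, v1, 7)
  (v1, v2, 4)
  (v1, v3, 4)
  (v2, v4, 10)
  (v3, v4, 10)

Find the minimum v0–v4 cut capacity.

7

Augment v0→v1→v2→v4: bottleneck 4, flow now 4.
Augment v0→v1→v3→v4: bottleneck 3, flow now 7.
No augmenting path remains; maximum flow = 7.
By max-flow min-cut, the minimum cut capacity equals the max flow.
In the residual graph, reachable from v0: {v0}.
Min-cut edges: v0→v1 (7); capacity 7 = 7.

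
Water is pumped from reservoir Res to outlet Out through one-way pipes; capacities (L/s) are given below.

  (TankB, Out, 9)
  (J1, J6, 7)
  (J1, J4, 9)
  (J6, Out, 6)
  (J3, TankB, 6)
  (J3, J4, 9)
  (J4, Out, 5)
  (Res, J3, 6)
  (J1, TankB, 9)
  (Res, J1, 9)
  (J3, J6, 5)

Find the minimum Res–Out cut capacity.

Augment Res→J3→TankB→Out: bottleneck 6, flow now 6.
Augment Res→J1→TankB→Out: bottleneck 3, flow now 9.
Augment Res→J1→J6→Out: bottleneck 6, flow now 15.
No augmenting path remains; maximum flow = 15.
By max-flow min-cut, the minimum cut capacity equals the max flow.
In the residual graph, reachable from Res: {Res}.
Min-cut edges: Res→J3 (6), Res→J1 (9); capacity 6 + 9 = 15.

15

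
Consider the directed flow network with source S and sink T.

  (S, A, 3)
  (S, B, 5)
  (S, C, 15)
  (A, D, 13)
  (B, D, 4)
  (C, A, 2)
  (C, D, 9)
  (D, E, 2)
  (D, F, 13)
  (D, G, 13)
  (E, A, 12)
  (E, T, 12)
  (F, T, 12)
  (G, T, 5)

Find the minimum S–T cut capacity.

18

Augment S→A→D→E→T: bottleneck 2, flow now 2.
Augment S→A→D→F→T: bottleneck 1, flow now 3.
Augment S→B→D→F→T: bottleneck 4, flow now 7.
Augment S→C→D→F→T: bottleneck 7, flow now 14.
Augment S→C→D→G→T: bottleneck 2, flow now 16.
Augment S→C→A→D→G→T: bottleneck 2, flow now 18.
No augmenting path remains; maximum flow = 18.
By max-flow min-cut, the minimum cut capacity equals the max flow.
In the residual graph, reachable from S: {S, B, C}.
Min-cut edges: S→A (3), B→D (4), C→A (2), C→D (9); capacity 3 + 4 + 2 + 9 = 18.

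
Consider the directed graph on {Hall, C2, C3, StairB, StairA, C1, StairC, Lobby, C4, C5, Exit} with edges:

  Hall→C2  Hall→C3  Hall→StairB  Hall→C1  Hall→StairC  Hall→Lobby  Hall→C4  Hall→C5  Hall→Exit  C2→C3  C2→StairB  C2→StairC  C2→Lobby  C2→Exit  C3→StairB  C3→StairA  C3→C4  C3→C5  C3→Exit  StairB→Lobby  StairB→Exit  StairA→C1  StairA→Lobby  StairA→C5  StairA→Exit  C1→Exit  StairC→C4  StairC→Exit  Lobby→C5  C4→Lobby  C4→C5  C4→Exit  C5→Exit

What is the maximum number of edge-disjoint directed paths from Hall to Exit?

Assign every edge capacity 1; by Menger, the answer equals the max flow.
Path Hall→Exit (+1); total 1.
Path Hall→C2→Exit (+1); total 2.
Path Hall→C3→Exit (+1); total 3.
Path Hall→StairB→Exit (+1); total 4.
Path Hall→C1→Exit (+1); total 5.
Path Hall→StairC→Exit (+1); total 6.
Path Hall→C4→Exit (+1); total 7.
Path Hall→C5→Exit (+1); total 8.
No residual Hall→Exit path; max flow = 8.
Certifying cut of size 8: {C5→Exit, Hall→C1, Hall→C2, Hall→C3, Hall→C4, Hall→Exit, Hall→StairB, Hall→StairC}.

8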